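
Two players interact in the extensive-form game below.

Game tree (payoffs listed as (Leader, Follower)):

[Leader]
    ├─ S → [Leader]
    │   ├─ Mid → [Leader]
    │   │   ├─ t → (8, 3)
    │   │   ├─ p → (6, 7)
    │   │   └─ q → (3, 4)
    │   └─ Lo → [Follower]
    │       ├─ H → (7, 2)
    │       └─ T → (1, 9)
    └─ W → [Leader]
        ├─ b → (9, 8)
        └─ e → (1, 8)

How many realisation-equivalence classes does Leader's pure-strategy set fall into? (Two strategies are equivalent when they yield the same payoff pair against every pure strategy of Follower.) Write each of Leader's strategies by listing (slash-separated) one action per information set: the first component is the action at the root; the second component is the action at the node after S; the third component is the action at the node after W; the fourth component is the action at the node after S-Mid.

6

Leader has 24 pure strategies: S/Mid/b/t, S/Mid/b/p, S/Mid/b/q, S/Mid/e/t, S/Mid/e/p, S/Mid/e/q, S/Lo/b/t, S/Lo/b/p, S/Lo/b/q, S/Lo/e/t, S/Lo/e/p, S/Lo/e/q, W/Mid/b/t, W/Mid/b/p, W/Mid/b/q, W/Mid/e/t, W/Mid/e/p, W/Mid/e/q, W/Lo/b/t, W/Lo/b/p, W/Lo/b/q, W/Lo/e/t, W/Lo/e/p, W/Lo/e/q. Columns: H, T.
{S/Mid/b/t, S/Mid/e/t} → row (8,3) (8,3)
{S/Mid/b/p, S/Mid/e/p} → row (6,7) (6,7)
{S/Mid/b/q, S/Mid/e/q} → row (3,4) (3,4)
{S/Lo/b/t, S/Lo/b/p, S/Lo/b/q, S/Lo/e/t, S/Lo/e/p, S/Lo/e/q} → row (7,2) (1,9)
{W/Mid/b/t, W/Mid/b/p, W/Mid/b/q, W/Lo/b/t, W/Lo/b/p, W/Lo/b/q} → row (9,8) (9,8)
{W/Mid/e/t, W/Mid/e/p, W/Mid/e/q, W/Lo/e/t, W/Lo/e/p, W/Lo/e/q} → row (1,8) (1,8)
That's 6 distinct rows out of 24 strategies.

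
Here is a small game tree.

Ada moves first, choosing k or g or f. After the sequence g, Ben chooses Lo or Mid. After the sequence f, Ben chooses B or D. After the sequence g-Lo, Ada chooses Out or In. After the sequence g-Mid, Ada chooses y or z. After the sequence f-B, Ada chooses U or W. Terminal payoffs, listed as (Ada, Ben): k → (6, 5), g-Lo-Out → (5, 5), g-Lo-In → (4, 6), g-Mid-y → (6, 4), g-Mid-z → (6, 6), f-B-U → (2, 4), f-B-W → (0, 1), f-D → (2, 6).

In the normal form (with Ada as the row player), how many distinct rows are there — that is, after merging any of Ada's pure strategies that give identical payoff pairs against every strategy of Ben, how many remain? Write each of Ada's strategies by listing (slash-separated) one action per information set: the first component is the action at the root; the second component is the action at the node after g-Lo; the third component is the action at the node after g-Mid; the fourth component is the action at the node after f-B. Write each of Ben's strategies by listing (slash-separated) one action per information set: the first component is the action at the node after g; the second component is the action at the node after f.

Ada has 24 pure strategies: k/Out/y/U, k/Out/y/W, k/Out/z/U, k/Out/z/W, k/In/y/U, k/In/y/W, k/In/z/U, k/In/z/W, g/Out/y/U, g/Out/y/W, g/Out/z/U, g/Out/z/W, g/In/y/U, g/In/y/W, g/In/z/U, g/In/z/W, f/Out/y/U, f/Out/y/W, f/Out/z/U, f/Out/z/W, f/In/y/U, f/In/y/W, f/In/z/U, f/In/z/W. Columns: Lo/B, Lo/D, Mid/B, Mid/D.
{k/Out/y/U, k/Out/y/W, k/Out/z/U, k/Out/z/W, k/In/y/U, k/In/y/W, k/In/z/U, k/In/z/W} → row (6,5) (6,5) (6,5) (6,5)
{g/Out/y/U, g/Out/y/W} → row (5,5) (5,5) (6,4) (6,4)
{g/Out/z/U, g/Out/z/W} → row (5,5) (5,5) (6,6) (6,6)
{g/In/y/U, g/In/y/W} → row (4,6) (4,6) (6,4) (6,4)
{g/In/z/U, g/In/z/W} → row (4,6) (4,6) (6,6) (6,6)
{f/Out/y/U, f/Out/z/U, f/In/y/U, f/In/z/U} → row (2,4) (2,6) (2,4) (2,6)
{f/Out/y/W, f/Out/z/W, f/In/y/W, f/In/z/W} → row (0,1) (2,6) (0,1) (2,6)
That's 7 distinct rows out of 24 strategies.

7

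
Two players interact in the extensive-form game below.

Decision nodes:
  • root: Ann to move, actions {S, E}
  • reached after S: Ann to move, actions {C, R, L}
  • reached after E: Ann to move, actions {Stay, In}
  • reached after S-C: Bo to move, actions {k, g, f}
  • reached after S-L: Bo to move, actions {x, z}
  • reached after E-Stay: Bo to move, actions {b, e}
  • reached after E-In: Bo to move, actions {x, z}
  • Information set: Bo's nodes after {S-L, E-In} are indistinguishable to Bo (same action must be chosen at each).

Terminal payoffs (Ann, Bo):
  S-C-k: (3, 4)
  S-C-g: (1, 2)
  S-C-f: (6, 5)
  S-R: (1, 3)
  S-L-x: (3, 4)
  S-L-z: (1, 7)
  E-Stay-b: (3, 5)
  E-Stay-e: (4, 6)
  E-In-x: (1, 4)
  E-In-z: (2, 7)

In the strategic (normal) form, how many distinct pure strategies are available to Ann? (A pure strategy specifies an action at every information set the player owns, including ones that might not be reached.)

12

Ann owns the root with actions {S, E} — two choices.
Ann owns the node after S with actions {C, R, L} — three choices.
Ann owns the node after E with actions {Stay, In} — two choices.
A pure strategy fixes one action at each information set independently, so the count is the product 2 × 3 × 2 = 12.
(For reference, Bo has 12 pure strategies, giving a 12×12 normal-form matrix.)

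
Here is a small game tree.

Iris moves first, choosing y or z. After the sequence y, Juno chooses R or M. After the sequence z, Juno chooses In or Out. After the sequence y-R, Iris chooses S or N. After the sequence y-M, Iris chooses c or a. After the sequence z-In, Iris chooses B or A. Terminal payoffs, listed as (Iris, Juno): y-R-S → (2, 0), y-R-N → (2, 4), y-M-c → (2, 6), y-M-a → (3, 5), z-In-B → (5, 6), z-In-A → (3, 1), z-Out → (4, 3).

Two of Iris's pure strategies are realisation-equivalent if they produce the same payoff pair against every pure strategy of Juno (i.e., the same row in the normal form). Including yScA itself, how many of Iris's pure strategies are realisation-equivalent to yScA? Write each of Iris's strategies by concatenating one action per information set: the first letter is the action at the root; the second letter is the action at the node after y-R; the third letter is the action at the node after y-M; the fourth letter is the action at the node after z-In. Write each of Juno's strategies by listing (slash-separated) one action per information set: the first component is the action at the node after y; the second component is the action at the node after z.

2

Row for yScA (columns R/In, R/Out, M/In, M/Out): (2,0) (2,0) (2,6) (2,6).
Under yScA, Iris's choice at the node after z-In can never be reached regardless of what Juno does, so varying those choices leaves every outcome unchanged.
Holding the reachable choices fixed and varying the unreachable one freely already gives 2 equivalent strategies.
No other strategy reproduces this row, so those 2 are the full class: yScB, yScA.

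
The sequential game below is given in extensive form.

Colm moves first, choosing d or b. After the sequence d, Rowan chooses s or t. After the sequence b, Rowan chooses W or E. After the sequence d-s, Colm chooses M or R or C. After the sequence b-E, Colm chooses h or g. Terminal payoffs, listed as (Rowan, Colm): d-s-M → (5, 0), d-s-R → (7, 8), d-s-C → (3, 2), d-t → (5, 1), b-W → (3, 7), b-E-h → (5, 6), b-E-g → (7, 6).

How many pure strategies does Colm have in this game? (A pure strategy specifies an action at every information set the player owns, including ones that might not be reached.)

12

Colm owns the root with actions {d, b} — two choices.
Colm owns the node after d-s with actions {M, R, C} — three choices.
Colm owns the node after b-E with actions {h, g} — two choices.
A pure strategy fixes one action at each information set independently, so the count is the product 2 × 3 × 2 = 12.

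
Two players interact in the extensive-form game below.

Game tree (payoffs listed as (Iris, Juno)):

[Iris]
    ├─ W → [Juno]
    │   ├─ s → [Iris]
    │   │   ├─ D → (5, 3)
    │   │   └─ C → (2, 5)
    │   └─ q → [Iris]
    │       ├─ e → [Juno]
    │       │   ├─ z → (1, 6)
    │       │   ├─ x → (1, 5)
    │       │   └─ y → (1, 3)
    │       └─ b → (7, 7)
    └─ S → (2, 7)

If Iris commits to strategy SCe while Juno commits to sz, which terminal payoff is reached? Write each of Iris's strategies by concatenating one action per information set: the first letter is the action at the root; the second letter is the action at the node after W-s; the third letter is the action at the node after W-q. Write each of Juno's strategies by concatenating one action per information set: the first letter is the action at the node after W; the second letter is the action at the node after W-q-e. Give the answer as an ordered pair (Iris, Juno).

(2, 7)

Trace the play path from the root:
  Iris plays S
→ terminal payoff (2, 7).
(Iris's choice at the node after W-s is never reached on this path, so it doesn't affect the outcome.)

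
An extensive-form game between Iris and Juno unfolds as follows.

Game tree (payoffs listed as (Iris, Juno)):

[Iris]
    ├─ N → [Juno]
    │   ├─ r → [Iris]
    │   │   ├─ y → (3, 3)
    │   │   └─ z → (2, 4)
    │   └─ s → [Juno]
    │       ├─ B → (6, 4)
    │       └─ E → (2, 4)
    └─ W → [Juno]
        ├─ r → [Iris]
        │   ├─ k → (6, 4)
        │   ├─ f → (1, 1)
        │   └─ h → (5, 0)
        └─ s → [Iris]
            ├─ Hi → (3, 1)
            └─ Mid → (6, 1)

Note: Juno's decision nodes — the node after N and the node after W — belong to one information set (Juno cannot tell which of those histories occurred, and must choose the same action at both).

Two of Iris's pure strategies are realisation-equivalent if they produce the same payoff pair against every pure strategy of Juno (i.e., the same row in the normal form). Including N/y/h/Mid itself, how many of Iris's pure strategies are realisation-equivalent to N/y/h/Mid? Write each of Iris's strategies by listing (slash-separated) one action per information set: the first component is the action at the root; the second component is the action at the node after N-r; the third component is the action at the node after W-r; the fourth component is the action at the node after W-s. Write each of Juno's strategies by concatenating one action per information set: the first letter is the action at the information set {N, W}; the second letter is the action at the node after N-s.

6

Row for N/y/h/Mid (columns rB, rE, sB, sE): (3,3) (3,3) (6,4) (2,4).
Under N/y/h/Mid, Iris's choice at the node after W-r and at the node after W-s can never be reached regardless of what Juno does, so varying those choices leaves every outcome unchanged.
Holding the reachable choices fixed and varying the unreachable ones freely already gives 3 × 2 = 6 equivalent strategies.
No other strategy reproduces this row, so those 6 are the full class: N/y/k/Hi, N/y/k/Mid, N/y/f/Hi, N/y/f/Mid, N/y/h/Hi, N/y/h/Mid.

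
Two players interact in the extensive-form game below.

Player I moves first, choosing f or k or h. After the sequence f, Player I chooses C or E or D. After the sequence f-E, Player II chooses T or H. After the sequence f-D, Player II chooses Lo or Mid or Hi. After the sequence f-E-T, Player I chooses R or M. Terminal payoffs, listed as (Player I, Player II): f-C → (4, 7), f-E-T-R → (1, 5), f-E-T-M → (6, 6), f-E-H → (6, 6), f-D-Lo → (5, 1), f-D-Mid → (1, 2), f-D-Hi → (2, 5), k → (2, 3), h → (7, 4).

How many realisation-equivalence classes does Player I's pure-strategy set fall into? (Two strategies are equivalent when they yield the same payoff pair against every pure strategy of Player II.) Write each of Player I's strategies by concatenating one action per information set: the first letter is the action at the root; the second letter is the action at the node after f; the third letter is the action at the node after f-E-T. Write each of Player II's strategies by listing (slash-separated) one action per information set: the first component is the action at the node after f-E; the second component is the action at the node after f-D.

Player I has 18 pure strategies: fCR, fCM, fER, fEM, fDR, fDM, kCR, kCM, kER, kEM, kDR, kDM, hCR, hCM, hER, hEM, hDR, hDM. Columns: T/Lo, T/Mid, T/Hi, H/Lo, H/Mid, H/Hi.
{fCR, fCM} → row (4,7) (4,7) (4,7) (4,7) (4,7) (4,7)
{fER} → row (1,5) (1,5) (1,5) (6,6) (6,6) (6,6)
{fEM} → row (6,6) (6,6) (6,6) (6,6) (6,6) (6,6)
{fDR, fDM} → row (5,1) (1,2) (2,5) (5,1) (1,2) (2,5)
{kCR, kCM, kER, kEM, kDR, kDM} → row (2,3) (2,3) (2,3) (2,3) (2,3) (2,3)
{hCR, hCM, hER, hEM, hDR, hDM} → row (7,4) (7,4) (7,4) (7,4) (7,4) (7,4)
That's 6 distinct rows out of 18 strategies.

6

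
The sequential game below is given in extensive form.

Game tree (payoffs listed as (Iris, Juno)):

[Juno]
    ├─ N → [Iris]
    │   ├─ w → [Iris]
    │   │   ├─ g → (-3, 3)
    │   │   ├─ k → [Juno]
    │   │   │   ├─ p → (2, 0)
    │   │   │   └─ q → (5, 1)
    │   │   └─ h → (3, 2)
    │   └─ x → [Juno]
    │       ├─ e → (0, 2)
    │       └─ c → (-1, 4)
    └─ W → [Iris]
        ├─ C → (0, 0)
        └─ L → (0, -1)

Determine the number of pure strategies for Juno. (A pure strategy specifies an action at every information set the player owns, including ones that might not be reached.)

Juno owns the root with actions {N, W} — two choices.
Juno owns the node after N-x with actions {e, c} — two choices.
Juno owns the node after N-w-k with actions {p, q} — two choices.
A pure strategy fixes one action at each information set independently, so the count is the product 2 × 2 × 2 = 8.

8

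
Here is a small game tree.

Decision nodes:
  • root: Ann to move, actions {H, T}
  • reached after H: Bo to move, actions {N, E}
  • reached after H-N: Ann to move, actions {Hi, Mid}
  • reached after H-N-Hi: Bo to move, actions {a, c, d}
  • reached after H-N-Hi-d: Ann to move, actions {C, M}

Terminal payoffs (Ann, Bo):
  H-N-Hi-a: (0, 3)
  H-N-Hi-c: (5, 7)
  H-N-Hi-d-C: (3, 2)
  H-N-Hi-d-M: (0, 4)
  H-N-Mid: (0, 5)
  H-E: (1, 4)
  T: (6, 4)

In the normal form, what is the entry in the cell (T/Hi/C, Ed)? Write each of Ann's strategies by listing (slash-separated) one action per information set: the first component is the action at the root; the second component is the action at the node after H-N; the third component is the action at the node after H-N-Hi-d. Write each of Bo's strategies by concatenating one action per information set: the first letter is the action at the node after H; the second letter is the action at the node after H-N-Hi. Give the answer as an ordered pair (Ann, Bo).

Trace the play path from the root:
  Ann plays T
→ terminal payoff (6, 4).
(Ann's choice at the node after H-N is never reached on this path, so it doesn't affect the outcome.)

(6, 4)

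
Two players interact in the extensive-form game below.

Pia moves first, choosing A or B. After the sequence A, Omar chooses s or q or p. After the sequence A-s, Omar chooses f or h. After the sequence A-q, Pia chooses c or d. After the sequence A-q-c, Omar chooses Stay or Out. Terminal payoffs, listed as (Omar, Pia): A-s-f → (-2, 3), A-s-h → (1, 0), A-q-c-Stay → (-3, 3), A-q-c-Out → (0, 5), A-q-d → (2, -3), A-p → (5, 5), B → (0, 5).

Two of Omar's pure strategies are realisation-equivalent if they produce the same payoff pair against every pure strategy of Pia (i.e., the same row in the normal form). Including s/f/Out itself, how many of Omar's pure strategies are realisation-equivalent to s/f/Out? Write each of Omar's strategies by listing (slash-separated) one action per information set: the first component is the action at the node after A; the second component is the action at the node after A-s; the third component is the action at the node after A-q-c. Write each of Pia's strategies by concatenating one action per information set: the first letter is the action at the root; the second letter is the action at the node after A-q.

2

Row for s/f/Out (columns Ac, Ad, Bc, Bd): (-2,3) (-2,3) (0,5) (0,5).
Under s/f/Out, Omar's choice at the node after A-q-c can never be reached regardless of what Pia does, so varying those choices leaves every outcome unchanged.
Holding the reachable choices fixed and varying the unreachable one freely already gives 2 equivalent strategies.
No other strategy reproduces this row, so those 2 are the full class: s/f/Stay, s/f/Out.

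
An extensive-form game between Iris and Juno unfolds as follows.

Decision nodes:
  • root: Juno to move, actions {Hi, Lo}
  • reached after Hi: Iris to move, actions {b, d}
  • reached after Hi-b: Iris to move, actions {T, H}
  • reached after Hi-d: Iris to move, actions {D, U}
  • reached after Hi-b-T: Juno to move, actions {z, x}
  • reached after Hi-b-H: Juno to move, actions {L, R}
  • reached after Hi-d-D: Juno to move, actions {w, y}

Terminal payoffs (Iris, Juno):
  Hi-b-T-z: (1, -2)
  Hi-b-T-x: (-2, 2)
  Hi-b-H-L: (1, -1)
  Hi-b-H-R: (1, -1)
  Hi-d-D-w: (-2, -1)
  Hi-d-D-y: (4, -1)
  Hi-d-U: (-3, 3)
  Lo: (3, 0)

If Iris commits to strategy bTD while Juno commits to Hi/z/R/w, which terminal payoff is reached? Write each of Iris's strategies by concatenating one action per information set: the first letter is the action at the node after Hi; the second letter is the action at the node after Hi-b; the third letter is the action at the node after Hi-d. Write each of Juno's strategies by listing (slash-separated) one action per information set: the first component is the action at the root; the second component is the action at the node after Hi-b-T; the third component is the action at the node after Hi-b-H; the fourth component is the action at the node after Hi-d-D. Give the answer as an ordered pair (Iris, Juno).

Trace the play path from the root:
  Juno plays Hi
  Iris plays b at [Hi]
  Iris plays T at [Hi-b]
  Juno plays z at [Hi-b-T]
→ terminal payoff (1, -2).
(Iris's choice at the node after Hi-d is never reached on this path, so it doesn't affect the outcome.)

(1, -2)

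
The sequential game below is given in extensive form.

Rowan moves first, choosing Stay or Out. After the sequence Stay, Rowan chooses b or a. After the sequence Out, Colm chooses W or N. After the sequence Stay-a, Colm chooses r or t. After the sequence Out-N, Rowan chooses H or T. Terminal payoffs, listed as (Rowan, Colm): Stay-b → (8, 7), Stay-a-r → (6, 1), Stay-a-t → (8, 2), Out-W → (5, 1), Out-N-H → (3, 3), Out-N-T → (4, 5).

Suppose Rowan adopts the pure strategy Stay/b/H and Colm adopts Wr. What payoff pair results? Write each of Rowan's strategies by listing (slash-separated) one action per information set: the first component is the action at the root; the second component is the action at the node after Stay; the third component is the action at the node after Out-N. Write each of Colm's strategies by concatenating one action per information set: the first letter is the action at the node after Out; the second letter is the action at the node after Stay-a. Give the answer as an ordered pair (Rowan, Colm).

(8, 7)

Trace the play path from the root:
  Rowan plays Stay
  Rowan plays b at [Stay]
→ terminal payoff (8, 7).
(Rowan's choice at the node after Out-N is never reached on this path, so it doesn't affect the outcome.)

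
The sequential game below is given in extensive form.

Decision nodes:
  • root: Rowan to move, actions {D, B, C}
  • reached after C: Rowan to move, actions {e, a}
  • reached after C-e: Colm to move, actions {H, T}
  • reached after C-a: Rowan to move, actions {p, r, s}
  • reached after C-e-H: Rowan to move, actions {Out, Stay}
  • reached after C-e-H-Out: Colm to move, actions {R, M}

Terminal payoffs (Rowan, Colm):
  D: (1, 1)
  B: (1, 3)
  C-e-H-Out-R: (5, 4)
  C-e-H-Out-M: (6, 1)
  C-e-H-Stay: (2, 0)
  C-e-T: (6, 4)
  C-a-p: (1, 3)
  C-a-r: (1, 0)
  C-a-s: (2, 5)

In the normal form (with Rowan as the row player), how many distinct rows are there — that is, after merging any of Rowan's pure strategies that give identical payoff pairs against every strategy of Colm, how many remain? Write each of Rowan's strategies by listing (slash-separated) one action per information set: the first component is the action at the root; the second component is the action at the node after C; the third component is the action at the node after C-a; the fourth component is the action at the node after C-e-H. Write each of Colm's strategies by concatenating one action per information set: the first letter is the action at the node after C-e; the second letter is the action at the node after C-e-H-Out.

6

Rowan has 36 pure strategies: D/e/p/Out, D/e/p/Stay, D/e/r/Out, D/e/r/Stay, D/e/s/Out, D/e/s/Stay, D/a/p/Out, D/a/p/Stay, D/a/r/Out, D/a/r/Stay, D/a/s/Out, D/a/s/Stay, B/e/p/Out, B/e/p/Stay, B/e/r/Out, B/e/r/Stay, B/e/s/Out, B/e/s/Stay, B/a/p/Out, B/a/p/Stay, B/a/r/Out, B/a/r/Stay, B/a/s/Out, B/a/s/Stay, C/e/p/Out, C/e/p/Stay, C/e/r/Out, C/e/r/Stay, C/e/s/Out, C/e/s/Stay, C/a/p/Out, C/a/p/Stay, C/a/r/Out, C/a/r/Stay, C/a/s/Out, C/a/s/Stay. Columns: HR, HM, TR, TM.
{D/e/p/Out, D/e/p/Stay, D/e/r/Out, D/e/r/Stay, D/e/s/Out, D/e/s/Stay, D/a/p/Out, D/a/p/Stay, D/a/r/Out, D/a/r/Stay, D/a/s/Out, D/a/s/Stay} → row (1,1) (1,1) (1,1) (1,1)
{B/e/p/Out, B/e/p/Stay, B/e/r/Out, B/e/r/Stay, B/e/s/Out, B/e/s/Stay, B/a/p/Out, B/a/p/Stay, B/a/r/Out, B/a/r/Stay, B/a/s/Out, B/a/s/Stay, C/a/p/Out, C/a/p/Stay} → row (1,3) (1,3) (1,3) (1,3)
{C/e/p/Out, C/e/r/Out, C/e/s/Out} → row (5,4) (6,1) (6,4) (6,4)
{C/e/p/Stay, C/e/r/Stay, C/e/s/Stay} → row (2,0) (2,0) (6,4) (6,4)
{C/a/r/Out, C/a/r/Stay} → row (1,0) (1,0) (1,0) (1,0)
{C/a/s/Out, C/a/s/Stay} → row (2,5) (2,5) (2,5) (2,5)
That's 6 distinct rows out of 36 strategies.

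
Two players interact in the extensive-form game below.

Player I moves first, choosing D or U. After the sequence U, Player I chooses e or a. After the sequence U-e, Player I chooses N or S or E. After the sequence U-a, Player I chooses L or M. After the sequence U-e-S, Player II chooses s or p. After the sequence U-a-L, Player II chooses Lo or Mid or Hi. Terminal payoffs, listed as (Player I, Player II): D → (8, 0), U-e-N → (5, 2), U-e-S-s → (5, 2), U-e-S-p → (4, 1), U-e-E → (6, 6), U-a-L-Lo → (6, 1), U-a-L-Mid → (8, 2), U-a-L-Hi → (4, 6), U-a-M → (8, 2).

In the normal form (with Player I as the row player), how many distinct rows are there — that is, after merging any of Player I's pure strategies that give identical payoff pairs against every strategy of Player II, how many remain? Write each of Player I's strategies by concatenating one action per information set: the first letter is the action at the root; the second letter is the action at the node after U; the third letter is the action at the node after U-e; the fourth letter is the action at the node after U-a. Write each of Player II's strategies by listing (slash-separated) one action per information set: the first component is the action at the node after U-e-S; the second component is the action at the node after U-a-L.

6

Player I has 24 pure strategies: DeNL, DeNM, DeSL, DeSM, DeEL, DeEM, DaNL, DaNM, DaSL, DaSM, DaEL, DaEM, UeNL, UeNM, UeSL, UeSM, UeEL, UeEM, UaNL, UaNM, UaSL, UaSM, UaEL, UaEM. Columns: s/Lo, s/Mid, s/Hi, p/Lo, p/Mid, p/Hi.
{DeNL, DeNM, DeSL, DeSM, DeEL, DeEM, DaNL, DaNM, DaSL, DaSM, DaEL, DaEM} → row (8,0) (8,0) (8,0) (8,0) (8,0) (8,0)
{UeNL, UeNM} → row (5,2) (5,2) (5,2) (5,2) (5,2) (5,2)
{UeSL, UeSM} → row (5,2) (5,2) (5,2) (4,1) (4,1) (4,1)
{UeEL, UeEM} → row (6,6) (6,6) (6,6) (6,6) (6,6) (6,6)
{UaNL, UaSL, UaEL} → row (6,1) (8,2) (4,6) (6,1) (8,2) (4,6)
{UaNM, UaSM, UaEM} → row (8,2) (8,2) (8,2) (8,2) (8,2) (8,2)
That's 6 distinct rows out of 24 strategies.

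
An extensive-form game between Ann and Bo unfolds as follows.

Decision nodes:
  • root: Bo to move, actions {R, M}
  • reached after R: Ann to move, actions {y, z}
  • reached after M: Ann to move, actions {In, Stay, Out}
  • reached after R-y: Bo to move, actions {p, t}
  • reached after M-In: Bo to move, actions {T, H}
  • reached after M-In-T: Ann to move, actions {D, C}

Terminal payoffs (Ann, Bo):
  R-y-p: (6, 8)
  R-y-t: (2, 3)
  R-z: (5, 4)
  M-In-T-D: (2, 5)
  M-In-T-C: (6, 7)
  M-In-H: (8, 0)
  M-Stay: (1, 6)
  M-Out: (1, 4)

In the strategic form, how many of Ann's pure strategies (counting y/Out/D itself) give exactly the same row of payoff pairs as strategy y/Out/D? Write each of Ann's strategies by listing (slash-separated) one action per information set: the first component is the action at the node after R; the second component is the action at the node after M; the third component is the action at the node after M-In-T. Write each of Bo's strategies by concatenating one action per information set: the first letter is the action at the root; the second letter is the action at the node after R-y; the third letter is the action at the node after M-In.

2

Row for y/Out/D (columns RpT, RpH, RtT, RtH, MpT, MpH, MtT, MtH): (6,8) (6,8) (2,3) (2,3) (1,4) (1,4) (1,4) (1,4).
Under y/Out/D, Ann's choice at the node after M-In-T can never be reached regardless of what Bo does, so varying those choices leaves every outcome unchanged.
Holding the reachable choices fixed and varying the unreachable one freely already gives 2 equivalent strategies.
No other strategy reproduces this row, so those 2 are the full class: y/Out/D, y/Out/C.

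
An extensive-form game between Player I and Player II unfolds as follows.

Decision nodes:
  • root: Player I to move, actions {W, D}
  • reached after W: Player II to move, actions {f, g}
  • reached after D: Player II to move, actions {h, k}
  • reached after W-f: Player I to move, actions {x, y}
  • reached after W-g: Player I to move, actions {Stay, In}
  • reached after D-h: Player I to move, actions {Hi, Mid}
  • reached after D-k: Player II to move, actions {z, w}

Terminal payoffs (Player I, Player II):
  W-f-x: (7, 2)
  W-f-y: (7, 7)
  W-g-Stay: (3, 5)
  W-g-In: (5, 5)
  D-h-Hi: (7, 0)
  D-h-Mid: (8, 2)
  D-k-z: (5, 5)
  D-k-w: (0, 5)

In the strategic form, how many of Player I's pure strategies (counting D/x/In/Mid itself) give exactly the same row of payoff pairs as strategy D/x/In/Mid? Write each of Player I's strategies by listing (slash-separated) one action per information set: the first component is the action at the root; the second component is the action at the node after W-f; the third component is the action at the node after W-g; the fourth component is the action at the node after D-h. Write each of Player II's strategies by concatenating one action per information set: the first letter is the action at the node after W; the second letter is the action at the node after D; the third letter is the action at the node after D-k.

4

Row for D/x/In/Mid (columns fhz, fhw, fkz, fkw, ghz, ghw, gkz, gkw): (8,2) (8,2) (5,5) (0,5) (8,2) (8,2) (5,5) (0,5).
Under D/x/In/Mid, Player I's choice at the node after W-f and at the node after W-g can never be reached regardless of what Player II does, so varying those choices leaves every outcome unchanged.
Holding the reachable choices fixed and varying the unreachable ones freely already gives 2 × 2 = 4 equivalent strategies.
No other strategy reproduces this row, so those 4 are the full class: D/x/Stay/Mid, D/x/In/Mid, D/y/Stay/Mid, D/y/In/Mid.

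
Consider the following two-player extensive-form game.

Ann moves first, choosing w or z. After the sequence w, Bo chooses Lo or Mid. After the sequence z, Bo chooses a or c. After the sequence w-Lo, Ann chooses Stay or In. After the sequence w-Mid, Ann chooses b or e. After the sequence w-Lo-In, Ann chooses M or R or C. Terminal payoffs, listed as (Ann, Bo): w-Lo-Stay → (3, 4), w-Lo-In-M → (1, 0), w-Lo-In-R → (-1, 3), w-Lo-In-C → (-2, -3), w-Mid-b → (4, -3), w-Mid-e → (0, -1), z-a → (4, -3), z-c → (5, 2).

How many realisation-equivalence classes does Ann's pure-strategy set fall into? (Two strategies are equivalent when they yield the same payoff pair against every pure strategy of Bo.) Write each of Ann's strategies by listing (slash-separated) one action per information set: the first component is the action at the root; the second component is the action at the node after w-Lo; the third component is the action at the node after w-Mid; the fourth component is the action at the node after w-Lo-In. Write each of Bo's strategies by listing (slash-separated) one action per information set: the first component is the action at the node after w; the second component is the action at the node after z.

Ann has 24 pure strategies: w/Stay/b/M, w/Stay/b/R, w/Stay/b/C, w/Stay/e/M, w/Stay/e/R, w/Stay/e/C, w/In/b/M, w/In/b/R, w/In/b/C, w/In/e/M, w/In/e/R, w/In/e/C, z/Stay/b/M, z/Stay/b/R, z/Stay/b/C, z/Stay/e/M, z/Stay/e/R, z/Stay/e/C, z/In/b/M, z/In/b/R, z/In/b/C, z/In/e/M, z/In/e/R, z/In/e/C. Columns: Lo/a, Lo/c, Mid/a, Mid/c.
{w/Stay/b/M, w/Stay/b/R, w/Stay/b/C} → row (3,4) (3,4) (4,-3) (4,-3)
{w/Stay/e/M, w/Stay/e/R, w/Stay/e/C} → row (3,4) (3,4) (0,-1) (0,-1)
{w/In/b/M} → row (1,0) (1,0) (4,-3) (4,-3)
{w/In/b/R} → row (-1,3) (-1,3) (4,-3) (4,-3)
{w/In/b/C} → row (-2,-3) (-2,-3) (4,-3) (4,-3)
{w/In/e/M} → row (1,0) (1,0) (0,-1) (0,-1)
{w/In/e/R} → row (-1,3) (-1,3) (0,-1) (0,-1)
{w/In/e/C} → row (-2,-3) (-2,-3) (0,-1) (0,-1)
{z/Stay/b/M, z/Stay/b/R, z/Stay/b/C, z/Stay/e/M, z/Stay/e/R, z/Stay/e/C, z/In/b/M, z/In/b/R, z/In/b/C, z/In/e/M, z/In/e/R, z/In/e/C} → row (4,-3) (5,2) (4,-3) (5,2)
That's 9 distinct rows out of 24 strategies.

9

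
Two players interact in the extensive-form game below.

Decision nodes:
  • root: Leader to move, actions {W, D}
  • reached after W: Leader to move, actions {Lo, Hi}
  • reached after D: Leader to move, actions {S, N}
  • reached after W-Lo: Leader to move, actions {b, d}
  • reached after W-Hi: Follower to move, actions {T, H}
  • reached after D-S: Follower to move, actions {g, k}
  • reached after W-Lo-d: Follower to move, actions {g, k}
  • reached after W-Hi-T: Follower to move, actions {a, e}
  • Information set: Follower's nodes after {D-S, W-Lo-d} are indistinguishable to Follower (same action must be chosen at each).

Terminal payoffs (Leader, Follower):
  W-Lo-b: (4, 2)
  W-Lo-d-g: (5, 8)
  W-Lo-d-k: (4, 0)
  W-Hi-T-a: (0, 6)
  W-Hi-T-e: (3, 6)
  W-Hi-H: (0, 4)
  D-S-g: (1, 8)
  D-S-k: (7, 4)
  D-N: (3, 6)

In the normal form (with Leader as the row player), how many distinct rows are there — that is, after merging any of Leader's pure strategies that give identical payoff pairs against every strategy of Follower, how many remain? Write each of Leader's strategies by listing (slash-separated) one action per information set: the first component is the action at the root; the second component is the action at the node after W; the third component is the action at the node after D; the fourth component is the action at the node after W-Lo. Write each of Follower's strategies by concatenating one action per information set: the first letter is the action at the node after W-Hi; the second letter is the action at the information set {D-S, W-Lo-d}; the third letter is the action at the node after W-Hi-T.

5

Leader has 16 pure strategies: W/Lo/S/b, W/Lo/S/d, W/Lo/N/b, W/Lo/N/d, W/Hi/S/b, W/Hi/S/d, W/Hi/N/b, W/Hi/N/d, D/Lo/S/b, D/Lo/S/d, D/Lo/N/b, D/Lo/N/d, D/Hi/S/b, D/Hi/S/d, D/Hi/N/b, D/Hi/N/d. Columns: Tga, Tge, Tka, Tke, Hga, Hge, Hka, Hke.
{W/Lo/S/b, W/Lo/N/b} → row (4,2) (4,2) (4,2) (4,2) (4,2) (4,2) (4,2) (4,2)
{W/Lo/S/d, W/Lo/N/d} → row (5,8) (5,8) (4,0) (4,0) (5,8) (5,8) (4,0) (4,0)
{W/Hi/S/b, W/Hi/S/d, W/Hi/N/b, W/Hi/N/d} → row (0,6) (3,6) (0,6) (3,6) (0,4) (0,4) (0,4) (0,4)
{D/Lo/S/b, D/Lo/S/d, D/Hi/S/b, D/Hi/S/d} → row (1,8) (1,8) (7,4) (7,4) (1,8) (1,8) (7,4) (7,4)
{D/Lo/N/b, D/Lo/N/d, D/Hi/N/b, D/Hi/N/d} → row (3,6) (3,6) (3,6) (3,6) (3,6) (3,6) (3,6) (3,6)
That's 5 distinct rows out of 16 strategies.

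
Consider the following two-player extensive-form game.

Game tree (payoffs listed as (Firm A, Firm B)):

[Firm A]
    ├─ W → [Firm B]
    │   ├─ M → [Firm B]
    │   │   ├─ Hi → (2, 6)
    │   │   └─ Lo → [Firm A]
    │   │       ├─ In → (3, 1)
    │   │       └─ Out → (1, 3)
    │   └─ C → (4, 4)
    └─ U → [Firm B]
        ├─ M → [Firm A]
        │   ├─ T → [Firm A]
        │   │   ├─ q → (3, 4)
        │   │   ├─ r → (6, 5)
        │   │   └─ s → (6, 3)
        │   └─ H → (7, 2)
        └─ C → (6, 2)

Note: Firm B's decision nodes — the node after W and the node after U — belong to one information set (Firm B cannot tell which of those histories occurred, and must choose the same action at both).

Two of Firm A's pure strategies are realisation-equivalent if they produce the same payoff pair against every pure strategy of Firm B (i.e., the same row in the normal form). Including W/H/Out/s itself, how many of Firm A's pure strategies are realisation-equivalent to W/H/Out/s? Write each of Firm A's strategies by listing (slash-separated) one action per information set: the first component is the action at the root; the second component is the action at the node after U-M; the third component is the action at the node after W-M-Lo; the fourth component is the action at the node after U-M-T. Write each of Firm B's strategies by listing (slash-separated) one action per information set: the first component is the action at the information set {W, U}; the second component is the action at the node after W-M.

Row for W/H/Out/s (columns M/Hi, M/Lo, C/Hi, C/Lo): (2,6) (1,3) (4,4) (4,4).
Under W/H/Out/s, Firm A's choice at the node after U-M and at the node after U-M-T can never be reached regardless of what Firm B does, so varying those choices leaves every outcome unchanged.
Holding the reachable choices fixed and varying the unreachable ones freely already gives 2 × 3 = 6 equivalent strategies.
No other strategy reproduces this row, so those 6 are the full class: W/T/Out/q, W/T/Out/r, W/T/Out/s, W/H/Out/q, W/H/Out/r, W/H/Out/s.

6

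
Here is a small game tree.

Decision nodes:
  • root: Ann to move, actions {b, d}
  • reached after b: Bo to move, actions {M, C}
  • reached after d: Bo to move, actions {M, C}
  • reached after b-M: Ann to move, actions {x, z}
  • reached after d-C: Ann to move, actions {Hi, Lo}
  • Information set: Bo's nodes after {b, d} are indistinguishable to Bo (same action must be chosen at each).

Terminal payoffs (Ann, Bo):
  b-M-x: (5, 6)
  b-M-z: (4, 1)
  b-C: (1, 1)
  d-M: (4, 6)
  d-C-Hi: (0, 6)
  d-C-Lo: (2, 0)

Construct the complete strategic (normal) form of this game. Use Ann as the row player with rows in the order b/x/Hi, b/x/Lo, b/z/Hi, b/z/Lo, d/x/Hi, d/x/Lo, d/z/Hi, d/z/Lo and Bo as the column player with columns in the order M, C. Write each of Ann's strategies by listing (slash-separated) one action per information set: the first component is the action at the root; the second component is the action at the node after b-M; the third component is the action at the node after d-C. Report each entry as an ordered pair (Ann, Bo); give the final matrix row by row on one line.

b/x/Hi: (5,6) (1,1) | b/x/Lo: (5,6) (1,1) | b/z/Hi: (4,1) (1,1) | b/z/Lo: (4,1) (1,1) | d/x/Hi: (4,6) (0,6) | d/x/Lo: (4,6) (2,0) | d/z/Hi: (4,6) (0,6) | d/z/Lo: (4,6) (2,0)

              M        C
b/x/Hi    (5,6)    (1,1)
b/x/Lo    (5,6)    (1,1)
b/z/Hi    (4,1)    (1,1)
b/z/Lo    (4,1)    (1,1)
d/x/Hi    (4,6)    (0,6)
d/x/Lo    (4,6)    (2,0)
d/z/Hi    (4,6)    (0,6)
d/z/Lo    (4,6)    (2,0)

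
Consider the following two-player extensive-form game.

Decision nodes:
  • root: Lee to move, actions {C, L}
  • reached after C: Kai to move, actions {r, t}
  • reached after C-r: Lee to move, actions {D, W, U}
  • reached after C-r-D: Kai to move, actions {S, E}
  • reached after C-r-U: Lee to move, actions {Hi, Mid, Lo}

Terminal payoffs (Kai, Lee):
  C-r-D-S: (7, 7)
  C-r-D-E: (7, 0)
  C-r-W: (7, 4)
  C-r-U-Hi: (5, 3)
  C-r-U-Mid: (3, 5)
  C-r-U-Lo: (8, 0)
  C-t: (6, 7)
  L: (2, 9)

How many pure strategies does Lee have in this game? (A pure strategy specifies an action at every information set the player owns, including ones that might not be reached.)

18

Lee owns the root with actions {C, L} — two choices.
Lee owns the node after C-r with actions {D, W, U} — three choices.
Lee owns the node after C-r-U with actions {Hi, Mid, Lo} — three choices.
A pure strategy fixes one action at each information set independently, so the count is the product 2 × 3 × 3 = 18.
(For reference, Kai has 4 pure strategies, giving a 18×4 normal-form matrix.)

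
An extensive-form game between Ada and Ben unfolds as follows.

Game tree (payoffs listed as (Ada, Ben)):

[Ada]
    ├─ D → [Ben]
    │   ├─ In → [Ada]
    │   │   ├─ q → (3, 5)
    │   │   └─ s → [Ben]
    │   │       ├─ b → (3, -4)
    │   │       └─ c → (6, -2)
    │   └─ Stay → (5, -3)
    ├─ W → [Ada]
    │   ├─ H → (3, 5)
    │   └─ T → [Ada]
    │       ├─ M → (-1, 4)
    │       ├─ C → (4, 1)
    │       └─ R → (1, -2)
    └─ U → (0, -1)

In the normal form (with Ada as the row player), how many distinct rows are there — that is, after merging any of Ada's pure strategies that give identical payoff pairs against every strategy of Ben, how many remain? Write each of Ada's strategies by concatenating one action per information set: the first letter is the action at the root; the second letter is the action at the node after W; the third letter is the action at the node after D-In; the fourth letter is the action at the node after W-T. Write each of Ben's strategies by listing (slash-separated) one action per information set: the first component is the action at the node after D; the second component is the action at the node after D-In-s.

Ada has 36 pure strategies: DHqM, DHqC, DHqR, DHsM, DHsC, DHsR, DTqM, DTqC, DTqR, DTsM, DTsC, DTsR, WHqM, WHqC, WHqR, WHsM, WHsC, WHsR, WTqM, WTqC, WTqR, WTsM, WTsC, WTsR, UHqM, UHqC, UHqR, UHsM, UHsC, UHsR, UTqM, UTqC, UTqR, UTsM, UTsC, UTsR. Columns: In/b, In/c, Stay/b, Stay/c.
{DHqM, DHqC, DHqR, DTqM, DTqC, DTqR} → row (3,5) (3,5) (5,-3) (5,-3)
{DHsM, DHsC, DHsR, DTsM, DTsC, DTsR} → row (3,-4) (6,-2) (5,-3) (5,-3)
{WHqM, WHqC, WHqR, WHsM, WHsC, WHsR} → row (3,5) (3,5) (3,5) (3,5)
{WTqM, WTsM} → row (-1,4) (-1,4) (-1,4) (-1,4)
{WTqC, WTsC} → row (4,1) (4,1) (4,1) (4,1)
{WTqR, WTsR} → row (1,-2) (1,-2) (1,-2) (1,-2)
{UHqM, UHqC, UHqR, UHsM, UHsC, UHsR, UTqM, UTqC, UTqR, UTsM, UTsC, UTsR} → row (0,-1) (0,-1) (0,-1) (0,-1)
That's 7 distinct rows out of 36 strategies.

7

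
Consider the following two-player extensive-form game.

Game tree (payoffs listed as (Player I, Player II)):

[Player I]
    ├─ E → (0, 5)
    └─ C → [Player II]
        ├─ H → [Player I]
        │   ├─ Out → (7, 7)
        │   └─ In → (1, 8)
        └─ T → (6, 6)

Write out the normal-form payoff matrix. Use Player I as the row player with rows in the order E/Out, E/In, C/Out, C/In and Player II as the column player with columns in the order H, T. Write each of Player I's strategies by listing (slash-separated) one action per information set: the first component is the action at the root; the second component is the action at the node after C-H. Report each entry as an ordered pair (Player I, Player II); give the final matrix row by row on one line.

E/Out: (0,5) (0,5) | E/In: (0,5) (0,5) | C/Out: (7,7) (6,6) | C/In: (1,8) (6,6)

             H        T
E/Out    (0,5)    (0,5)
 E/In    (0,5)    (0,5)
C/Out    (7,7)    (6,6)
 C/In    (1,8)    (6,6)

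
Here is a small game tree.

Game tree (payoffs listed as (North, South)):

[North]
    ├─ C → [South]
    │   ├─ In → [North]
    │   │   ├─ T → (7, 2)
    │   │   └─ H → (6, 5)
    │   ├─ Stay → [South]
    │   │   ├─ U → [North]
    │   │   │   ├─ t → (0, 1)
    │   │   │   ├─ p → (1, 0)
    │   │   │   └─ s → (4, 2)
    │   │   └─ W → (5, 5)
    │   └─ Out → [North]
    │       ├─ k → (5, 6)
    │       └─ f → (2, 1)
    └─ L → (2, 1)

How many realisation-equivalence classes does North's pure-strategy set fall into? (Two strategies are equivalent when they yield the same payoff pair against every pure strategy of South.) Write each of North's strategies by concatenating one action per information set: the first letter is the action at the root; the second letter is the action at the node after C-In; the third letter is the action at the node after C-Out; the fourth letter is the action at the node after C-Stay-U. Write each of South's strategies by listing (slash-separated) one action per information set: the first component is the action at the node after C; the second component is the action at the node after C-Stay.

North has 24 pure strategies: CTkt, CTkp, CTks, CTft, CTfp, CTfs, CHkt, CHkp, CHks, CHft, CHfp, CHfs, LTkt, LTkp, LTks, LTft, LTfp, LTfs, LHkt, LHkp, LHks, LHft, LHfp, LHfs. Columns: In/U, In/W, Stay/U, Stay/W, Out/U, Out/W.
{CTkt} → row (7,2) (7,2) (0,1) (5,5) (5,6) (5,6)
{CTkp} → row (7,2) (7,2) (1,0) (5,5) (5,6) (5,6)
{CTks} → row (7,2) (7,2) (4,2) (5,5) (5,6) (5,6)
{CTft} → row (7,2) (7,2) (0,1) (5,5) (2,1) (2,1)
{CTfp} → row (7,2) (7,2) (1,0) (5,5) (2,1) (2,1)
{CTfs} → row (7,2) (7,2) (4,2) (5,5) (2,1) (2,1)
{CHkt} → row (6,5) (6,5) (0,1) (5,5) (5,6) (5,6)
{CHkp} → row (6,5) (6,5) (1,0) (5,5) (5,6) (5,6)
{CHks} → row (6,5) (6,5) (4,2) (5,5) (5,6) (5,6)
{CHft} → row (6,5) (6,5) (0,1) (5,5) (2,1) (2,1)
{CHfp} → row (6,5) (6,5) (1,0) (5,5) (2,1) (2,1)
{CHfs} → row (6,5) (6,5) (4,2) (5,5) (2,1) (2,1)
{LTkt, LTkp, LTks, LTft, LTfp, LTfs, LHkt, LHkp, LHks, LHft, LHfp, LHfs} → row (2,1) (2,1) (2,1) (2,1) (2,1) (2,1)
That's 13 distinct rows out of 24 strategies.

13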